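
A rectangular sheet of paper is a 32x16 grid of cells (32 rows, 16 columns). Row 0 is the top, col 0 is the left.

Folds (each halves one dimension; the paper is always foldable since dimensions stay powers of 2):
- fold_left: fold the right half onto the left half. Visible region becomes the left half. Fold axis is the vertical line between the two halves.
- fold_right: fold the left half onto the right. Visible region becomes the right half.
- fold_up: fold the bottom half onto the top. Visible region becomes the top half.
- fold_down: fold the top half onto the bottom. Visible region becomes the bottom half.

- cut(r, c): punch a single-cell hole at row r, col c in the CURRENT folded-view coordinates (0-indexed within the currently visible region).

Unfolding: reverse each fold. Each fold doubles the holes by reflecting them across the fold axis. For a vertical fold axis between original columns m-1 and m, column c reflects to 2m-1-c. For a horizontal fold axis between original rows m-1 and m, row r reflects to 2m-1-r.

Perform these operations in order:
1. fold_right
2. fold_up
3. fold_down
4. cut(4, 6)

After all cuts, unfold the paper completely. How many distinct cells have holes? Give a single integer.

Op 1 fold_right: fold axis v@8; visible region now rows[0,32) x cols[8,16) = 32x8
Op 2 fold_up: fold axis h@16; visible region now rows[0,16) x cols[8,16) = 16x8
Op 3 fold_down: fold axis h@8; visible region now rows[8,16) x cols[8,16) = 8x8
Op 4 cut(4, 6): punch at orig (12,14); cuts so far [(12, 14)]; region rows[8,16) x cols[8,16) = 8x8
Unfold 1 (reflect across h@8): 2 holes -> [(3, 14), (12, 14)]
Unfold 2 (reflect across h@16): 4 holes -> [(3, 14), (12, 14), (19, 14), (28, 14)]
Unfold 3 (reflect across v@8): 8 holes -> [(3, 1), (3, 14), (12, 1), (12, 14), (19, 1), (19, 14), (28, 1), (28, 14)]

Answer: 8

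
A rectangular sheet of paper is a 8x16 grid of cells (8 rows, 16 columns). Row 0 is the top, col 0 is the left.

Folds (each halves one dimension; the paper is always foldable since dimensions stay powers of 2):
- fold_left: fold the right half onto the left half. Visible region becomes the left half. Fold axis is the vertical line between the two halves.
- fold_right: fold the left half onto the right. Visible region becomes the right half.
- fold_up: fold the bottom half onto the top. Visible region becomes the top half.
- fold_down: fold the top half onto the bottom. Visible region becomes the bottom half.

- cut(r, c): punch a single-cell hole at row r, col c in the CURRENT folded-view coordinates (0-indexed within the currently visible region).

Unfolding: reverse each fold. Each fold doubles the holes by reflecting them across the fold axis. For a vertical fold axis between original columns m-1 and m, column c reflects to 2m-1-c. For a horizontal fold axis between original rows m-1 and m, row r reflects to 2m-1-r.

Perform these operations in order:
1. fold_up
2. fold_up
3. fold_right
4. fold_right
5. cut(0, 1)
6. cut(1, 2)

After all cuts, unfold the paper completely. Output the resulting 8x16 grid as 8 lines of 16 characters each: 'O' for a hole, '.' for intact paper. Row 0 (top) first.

Answer: ..O..O....O..O..
.O....O..O....O.
.O....O..O....O.
..O..O....O..O..
..O..O....O..O..
.O....O..O....O.
.O....O..O....O.
..O..O....O..O..

Derivation:
Op 1 fold_up: fold axis h@4; visible region now rows[0,4) x cols[0,16) = 4x16
Op 2 fold_up: fold axis h@2; visible region now rows[0,2) x cols[0,16) = 2x16
Op 3 fold_right: fold axis v@8; visible region now rows[0,2) x cols[8,16) = 2x8
Op 4 fold_right: fold axis v@12; visible region now rows[0,2) x cols[12,16) = 2x4
Op 5 cut(0, 1): punch at orig (0,13); cuts so far [(0, 13)]; region rows[0,2) x cols[12,16) = 2x4
Op 6 cut(1, 2): punch at orig (1,14); cuts so far [(0, 13), (1, 14)]; region rows[0,2) x cols[12,16) = 2x4
Unfold 1 (reflect across v@12): 4 holes -> [(0, 10), (0, 13), (1, 9), (1, 14)]
Unfold 2 (reflect across v@8): 8 holes -> [(0, 2), (0, 5), (0, 10), (0, 13), (1, 1), (1, 6), (1, 9), (1, 14)]
Unfold 3 (reflect across h@2): 16 holes -> [(0, 2), (0, 5), (0, 10), (0, 13), (1, 1), (1, 6), (1, 9), (1, 14), (2, 1), (2, 6), (2, 9), (2, 14), (3, 2), (3, 5), (3, 10), (3, 13)]
Unfold 4 (reflect across h@4): 32 holes -> [(0, 2), (0, 5), (0, 10), (0, 13), (1, 1), (1, 6), (1, 9), (1, 14), (2, 1), (2, 6), (2, 9), (2, 14), (3, 2), (3, 5), (3, 10), (3, 13), (4, 2), (4, 5), (4, 10), (4, 13), (5, 1), (5, 6), (5, 9), (5, 14), (6, 1), (6, 6), (6, 9), (6, 14), (7, 2), (7, 5), (7, 10), (7, 13)]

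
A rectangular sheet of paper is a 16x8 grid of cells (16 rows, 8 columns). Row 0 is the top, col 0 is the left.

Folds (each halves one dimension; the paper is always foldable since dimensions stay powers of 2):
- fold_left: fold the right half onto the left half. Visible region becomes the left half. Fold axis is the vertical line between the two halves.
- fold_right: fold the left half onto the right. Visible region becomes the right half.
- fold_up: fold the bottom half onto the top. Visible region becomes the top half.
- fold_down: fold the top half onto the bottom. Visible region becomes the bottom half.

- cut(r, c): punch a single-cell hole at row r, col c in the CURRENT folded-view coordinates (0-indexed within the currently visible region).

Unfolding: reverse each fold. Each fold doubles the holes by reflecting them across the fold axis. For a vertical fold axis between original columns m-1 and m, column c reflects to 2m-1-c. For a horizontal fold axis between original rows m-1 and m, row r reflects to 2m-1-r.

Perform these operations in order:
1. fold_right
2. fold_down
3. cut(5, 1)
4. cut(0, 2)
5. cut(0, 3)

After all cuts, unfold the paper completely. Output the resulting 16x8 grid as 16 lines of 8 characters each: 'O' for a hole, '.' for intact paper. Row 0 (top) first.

Op 1 fold_right: fold axis v@4; visible region now rows[0,16) x cols[4,8) = 16x4
Op 2 fold_down: fold axis h@8; visible region now rows[8,16) x cols[4,8) = 8x4
Op 3 cut(5, 1): punch at orig (13,5); cuts so far [(13, 5)]; region rows[8,16) x cols[4,8) = 8x4
Op 4 cut(0, 2): punch at orig (8,6); cuts so far [(8, 6), (13, 5)]; region rows[8,16) x cols[4,8) = 8x4
Op 5 cut(0, 3): punch at orig (8,7); cuts so far [(8, 6), (8, 7), (13, 5)]; region rows[8,16) x cols[4,8) = 8x4
Unfold 1 (reflect across h@8): 6 holes -> [(2, 5), (7, 6), (7, 7), (8, 6), (8, 7), (13, 5)]
Unfold 2 (reflect across v@4): 12 holes -> [(2, 2), (2, 5), (7, 0), (7, 1), (7, 6), (7, 7), (8, 0), (8, 1), (8, 6), (8, 7), (13, 2), (13, 5)]

Answer: ........
........
..O..O..
........
........
........
........
OO....OO
OO....OO
........
........
........
........
..O..O..
........
........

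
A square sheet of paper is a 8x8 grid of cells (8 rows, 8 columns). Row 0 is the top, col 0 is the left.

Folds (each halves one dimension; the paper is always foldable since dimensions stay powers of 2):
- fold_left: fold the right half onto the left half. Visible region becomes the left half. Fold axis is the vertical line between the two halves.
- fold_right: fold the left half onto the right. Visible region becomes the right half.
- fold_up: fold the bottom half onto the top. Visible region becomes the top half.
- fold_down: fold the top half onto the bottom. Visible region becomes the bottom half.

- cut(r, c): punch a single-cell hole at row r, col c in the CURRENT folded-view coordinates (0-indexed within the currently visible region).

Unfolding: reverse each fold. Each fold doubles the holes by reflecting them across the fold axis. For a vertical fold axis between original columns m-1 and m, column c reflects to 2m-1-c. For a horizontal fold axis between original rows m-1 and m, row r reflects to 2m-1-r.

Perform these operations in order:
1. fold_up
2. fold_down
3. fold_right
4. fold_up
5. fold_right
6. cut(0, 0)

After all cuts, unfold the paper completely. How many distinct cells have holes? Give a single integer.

Answer: 32

Derivation:
Op 1 fold_up: fold axis h@4; visible region now rows[0,4) x cols[0,8) = 4x8
Op 2 fold_down: fold axis h@2; visible region now rows[2,4) x cols[0,8) = 2x8
Op 3 fold_right: fold axis v@4; visible region now rows[2,4) x cols[4,8) = 2x4
Op 4 fold_up: fold axis h@3; visible region now rows[2,3) x cols[4,8) = 1x4
Op 5 fold_right: fold axis v@6; visible region now rows[2,3) x cols[6,8) = 1x2
Op 6 cut(0, 0): punch at orig (2,6); cuts so far [(2, 6)]; region rows[2,3) x cols[6,8) = 1x2
Unfold 1 (reflect across v@6): 2 holes -> [(2, 5), (2, 6)]
Unfold 2 (reflect across h@3): 4 holes -> [(2, 5), (2, 6), (3, 5), (3, 6)]
Unfold 3 (reflect across v@4): 8 holes -> [(2, 1), (2, 2), (2, 5), (2, 6), (3, 1), (3, 2), (3, 5), (3, 6)]
Unfold 4 (reflect across h@2): 16 holes -> [(0, 1), (0, 2), (0, 5), (0, 6), (1, 1), (1, 2), (1, 5), (1, 6), (2, 1), (2, 2), (2, 5), (2, 6), (3, 1), (3, 2), (3, 5), (3, 6)]
Unfold 5 (reflect across h@4): 32 holes -> [(0, 1), (0, 2), (0, 5), (0, 6), (1, 1), (1, 2), (1, 5), (1, 6), (2, 1), (2, 2), (2, 5), (2, 6), (3, 1), (3, 2), (3, 5), (3, 6), (4, 1), (4, 2), (4, 5), (4, 6), (5, 1), (5, 2), (5, 5), (5, 6), (6, 1), (6, 2), (6, 5), (6, 6), (7, 1), (7, 2), (7, 5), (7, 6)]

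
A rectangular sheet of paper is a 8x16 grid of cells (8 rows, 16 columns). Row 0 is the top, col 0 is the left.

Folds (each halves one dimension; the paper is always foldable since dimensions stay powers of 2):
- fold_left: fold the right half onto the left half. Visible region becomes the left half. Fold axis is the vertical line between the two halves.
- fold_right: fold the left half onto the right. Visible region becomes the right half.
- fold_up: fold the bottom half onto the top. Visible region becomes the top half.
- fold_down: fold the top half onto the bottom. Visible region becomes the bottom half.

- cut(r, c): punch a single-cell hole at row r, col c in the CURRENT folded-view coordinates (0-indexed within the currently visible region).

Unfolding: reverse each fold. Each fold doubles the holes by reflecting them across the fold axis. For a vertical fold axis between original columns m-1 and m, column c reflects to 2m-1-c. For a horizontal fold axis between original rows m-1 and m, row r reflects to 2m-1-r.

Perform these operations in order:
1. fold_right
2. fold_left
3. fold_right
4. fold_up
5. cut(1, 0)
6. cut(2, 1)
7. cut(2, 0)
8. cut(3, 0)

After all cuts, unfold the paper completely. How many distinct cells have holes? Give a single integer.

Answer: 64

Derivation:
Op 1 fold_right: fold axis v@8; visible region now rows[0,8) x cols[8,16) = 8x8
Op 2 fold_left: fold axis v@12; visible region now rows[0,8) x cols[8,12) = 8x4
Op 3 fold_right: fold axis v@10; visible region now rows[0,8) x cols[10,12) = 8x2
Op 4 fold_up: fold axis h@4; visible region now rows[0,4) x cols[10,12) = 4x2
Op 5 cut(1, 0): punch at orig (1,10); cuts so far [(1, 10)]; region rows[0,4) x cols[10,12) = 4x2
Op 6 cut(2, 1): punch at orig (2,11); cuts so far [(1, 10), (2, 11)]; region rows[0,4) x cols[10,12) = 4x2
Op 7 cut(2, 0): punch at orig (2,10); cuts so far [(1, 10), (2, 10), (2, 11)]; region rows[0,4) x cols[10,12) = 4x2
Op 8 cut(3, 0): punch at orig (3,10); cuts so far [(1, 10), (2, 10), (2, 11), (3, 10)]; region rows[0,4) x cols[10,12) = 4x2
Unfold 1 (reflect across h@4): 8 holes -> [(1, 10), (2, 10), (2, 11), (3, 10), (4, 10), (5, 10), (5, 11), (6, 10)]
Unfold 2 (reflect across v@10): 16 holes -> [(1, 9), (1, 10), (2, 8), (2, 9), (2, 10), (2, 11), (3, 9), (3, 10), (4, 9), (4, 10), (5, 8), (5, 9), (5, 10), (5, 11), (6, 9), (6, 10)]
Unfold 3 (reflect across v@12): 32 holes -> [(1, 9), (1, 10), (1, 13), (1, 14), (2, 8), (2, 9), (2, 10), (2, 11), (2, 12), (2, 13), (2, 14), (2, 15), (3, 9), (3, 10), (3, 13), (3, 14), (4, 9), (4, 10), (4, 13), (4, 14), (5, 8), (5, 9), (5, 10), (5, 11), (5, 12), (5, 13), (5, 14), (5, 15), (6, 9), (6, 10), (6, 13), (6, 14)]
Unfold 4 (reflect across v@8): 64 holes -> [(1, 1), (1, 2), (1, 5), (1, 6), (1, 9), (1, 10), (1, 13), (1, 14), (2, 0), (2, 1), (2, 2), (2, 3), (2, 4), (2, 5), (2, 6), (2, 7), (2, 8), (2, 9), (2, 10), (2, 11), (2, 12), (2, 13), (2, 14), (2, 15), (3, 1), (3, 2), (3, 5), (3, 6), (3, 9), (3, 10), (3, 13), (3, 14), (4, 1), (4, 2), (4, 5), (4, 6), (4, 9), (4, 10), (4, 13), (4, 14), (5, 0), (5, 1), (5, 2), (5, 3), (5, 4), (5, 5), (5, 6), (5, 7), (5, 8), (5, 9), (5, 10), (5, 11), (5, 12), (5, 13), (5, 14), (5, 15), (6, 1), (6, 2), (6, 5), (6, 6), (6, 9), (6, 10), (6, 13), (6, 14)]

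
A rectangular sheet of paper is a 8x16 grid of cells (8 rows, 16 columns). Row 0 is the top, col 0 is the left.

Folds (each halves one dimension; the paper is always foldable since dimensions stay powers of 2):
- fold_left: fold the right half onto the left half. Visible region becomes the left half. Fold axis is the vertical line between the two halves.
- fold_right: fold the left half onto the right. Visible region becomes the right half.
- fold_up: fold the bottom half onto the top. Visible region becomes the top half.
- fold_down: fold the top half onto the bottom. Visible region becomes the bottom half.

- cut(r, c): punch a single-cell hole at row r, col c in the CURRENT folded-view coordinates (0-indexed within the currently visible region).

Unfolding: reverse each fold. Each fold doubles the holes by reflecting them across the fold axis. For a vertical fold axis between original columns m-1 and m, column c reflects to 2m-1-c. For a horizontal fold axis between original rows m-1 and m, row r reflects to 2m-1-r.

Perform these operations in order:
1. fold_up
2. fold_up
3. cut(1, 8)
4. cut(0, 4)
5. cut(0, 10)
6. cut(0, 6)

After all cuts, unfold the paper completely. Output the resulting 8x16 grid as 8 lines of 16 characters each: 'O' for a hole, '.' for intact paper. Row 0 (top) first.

Op 1 fold_up: fold axis h@4; visible region now rows[0,4) x cols[0,16) = 4x16
Op 2 fold_up: fold axis h@2; visible region now rows[0,2) x cols[0,16) = 2x16
Op 3 cut(1, 8): punch at orig (1,8); cuts so far [(1, 8)]; region rows[0,2) x cols[0,16) = 2x16
Op 4 cut(0, 4): punch at orig (0,4); cuts so far [(0, 4), (1, 8)]; region rows[0,2) x cols[0,16) = 2x16
Op 5 cut(0, 10): punch at orig (0,10); cuts so far [(0, 4), (0, 10), (1, 8)]; region rows[0,2) x cols[0,16) = 2x16
Op 6 cut(0, 6): punch at orig (0,6); cuts so far [(0, 4), (0, 6), (0, 10), (1, 8)]; region rows[0,2) x cols[0,16) = 2x16
Unfold 1 (reflect across h@2): 8 holes -> [(0, 4), (0, 6), (0, 10), (1, 8), (2, 8), (3, 4), (3, 6), (3, 10)]
Unfold 2 (reflect across h@4): 16 holes -> [(0, 4), (0, 6), (0, 10), (1, 8), (2, 8), (3, 4), (3, 6), (3, 10), (4, 4), (4, 6), (4, 10), (5, 8), (6, 8), (7, 4), (7, 6), (7, 10)]

Answer: ....O.O...O.....
........O.......
........O.......
....O.O...O.....
....O.O...O.....
........O.......
........O.......
....O.O...O.....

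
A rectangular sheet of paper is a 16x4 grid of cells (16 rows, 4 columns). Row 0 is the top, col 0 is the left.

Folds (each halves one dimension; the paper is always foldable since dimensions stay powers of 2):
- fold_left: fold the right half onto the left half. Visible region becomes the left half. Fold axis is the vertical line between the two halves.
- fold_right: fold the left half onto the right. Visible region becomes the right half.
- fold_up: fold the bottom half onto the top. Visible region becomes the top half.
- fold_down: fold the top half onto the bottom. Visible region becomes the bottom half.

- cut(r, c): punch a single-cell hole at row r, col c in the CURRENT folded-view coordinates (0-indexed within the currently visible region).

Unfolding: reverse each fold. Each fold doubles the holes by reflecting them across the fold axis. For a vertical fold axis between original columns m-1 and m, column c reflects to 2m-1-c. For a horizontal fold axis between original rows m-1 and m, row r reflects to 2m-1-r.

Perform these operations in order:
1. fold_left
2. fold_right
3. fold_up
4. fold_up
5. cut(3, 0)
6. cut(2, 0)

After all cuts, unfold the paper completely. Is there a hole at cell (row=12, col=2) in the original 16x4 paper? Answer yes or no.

Op 1 fold_left: fold axis v@2; visible region now rows[0,16) x cols[0,2) = 16x2
Op 2 fold_right: fold axis v@1; visible region now rows[0,16) x cols[1,2) = 16x1
Op 3 fold_up: fold axis h@8; visible region now rows[0,8) x cols[1,2) = 8x1
Op 4 fold_up: fold axis h@4; visible region now rows[0,4) x cols[1,2) = 4x1
Op 5 cut(3, 0): punch at orig (3,1); cuts so far [(3, 1)]; region rows[0,4) x cols[1,2) = 4x1
Op 6 cut(2, 0): punch at orig (2,1); cuts so far [(2, 1), (3, 1)]; region rows[0,4) x cols[1,2) = 4x1
Unfold 1 (reflect across h@4): 4 holes -> [(2, 1), (3, 1), (4, 1), (5, 1)]
Unfold 2 (reflect across h@8): 8 holes -> [(2, 1), (3, 1), (4, 1), (5, 1), (10, 1), (11, 1), (12, 1), (13, 1)]
Unfold 3 (reflect across v@1): 16 holes -> [(2, 0), (2, 1), (3, 0), (3, 1), (4, 0), (4, 1), (5, 0), (5, 1), (10, 0), (10, 1), (11, 0), (11, 1), (12, 0), (12, 1), (13, 0), (13, 1)]
Unfold 4 (reflect across v@2): 32 holes -> [(2, 0), (2, 1), (2, 2), (2, 3), (3, 0), (3, 1), (3, 2), (3, 3), (4, 0), (4, 1), (4, 2), (4, 3), (5, 0), (5, 1), (5, 2), (5, 3), (10, 0), (10, 1), (10, 2), (10, 3), (11, 0), (11, 1), (11, 2), (11, 3), (12, 0), (12, 1), (12, 2), (12, 3), (13, 0), (13, 1), (13, 2), (13, 3)]
Holes: [(2, 0), (2, 1), (2, 2), (2, 3), (3, 0), (3, 1), (3, 2), (3, 3), (4, 0), (4, 1), (4, 2), (4, 3), (5, 0), (5, 1), (5, 2), (5, 3), (10, 0), (10, 1), (10, 2), (10, 3), (11, 0), (11, 1), (11, 2), (11, 3), (12, 0), (12, 1), (12, 2), (12, 3), (13, 0), (13, 1), (13, 2), (13, 3)]

Answer: yes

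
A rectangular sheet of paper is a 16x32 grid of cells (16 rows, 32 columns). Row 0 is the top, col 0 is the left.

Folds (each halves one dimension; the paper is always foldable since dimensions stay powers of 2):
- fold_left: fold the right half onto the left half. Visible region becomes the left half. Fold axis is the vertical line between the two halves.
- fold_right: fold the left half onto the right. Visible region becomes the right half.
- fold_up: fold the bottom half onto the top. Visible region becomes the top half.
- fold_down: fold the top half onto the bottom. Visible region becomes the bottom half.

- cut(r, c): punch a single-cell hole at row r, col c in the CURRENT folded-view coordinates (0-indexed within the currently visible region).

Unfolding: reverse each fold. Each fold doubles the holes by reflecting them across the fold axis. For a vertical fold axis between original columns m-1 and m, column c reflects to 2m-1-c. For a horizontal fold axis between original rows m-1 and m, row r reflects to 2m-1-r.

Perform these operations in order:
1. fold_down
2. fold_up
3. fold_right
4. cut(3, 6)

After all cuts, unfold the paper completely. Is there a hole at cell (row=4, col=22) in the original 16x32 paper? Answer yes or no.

Op 1 fold_down: fold axis h@8; visible region now rows[8,16) x cols[0,32) = 8x32
Op 2 fold_up: fold axis h@12; visible region now rows[8,12) x cols[0,32) = 4x32
Op 3 fold_right: fold axis v@16; visible region now rows[8,12) x cols[16,32) = 4x16
Op 4 cut(3, 6): punch at orig (11,22); cuts so far [(11, 22)]; region rows[8,12) x cols[16,32) = 4x16
Unfold 1 (reflect across v@16): 2 holes -> [(11, 9), (11, 22)]
Unfold 2 (reflect across h@12): 4 holes -> [(11, 9), (11, 22), (12, 9), (12, 22)]
Unfold 3 (reflect across h@8): 8 holes -> [(3, 9), (3, 22), (4, 9), (4, 22), (11, 9), (11, 22), (12, 9), (12, 22)]
Holes: [(3, 9), (3, 22), (4, 9), (4, 22), (11, 9), (11, 22), (12, 9), (12, 22)]

Answer: yes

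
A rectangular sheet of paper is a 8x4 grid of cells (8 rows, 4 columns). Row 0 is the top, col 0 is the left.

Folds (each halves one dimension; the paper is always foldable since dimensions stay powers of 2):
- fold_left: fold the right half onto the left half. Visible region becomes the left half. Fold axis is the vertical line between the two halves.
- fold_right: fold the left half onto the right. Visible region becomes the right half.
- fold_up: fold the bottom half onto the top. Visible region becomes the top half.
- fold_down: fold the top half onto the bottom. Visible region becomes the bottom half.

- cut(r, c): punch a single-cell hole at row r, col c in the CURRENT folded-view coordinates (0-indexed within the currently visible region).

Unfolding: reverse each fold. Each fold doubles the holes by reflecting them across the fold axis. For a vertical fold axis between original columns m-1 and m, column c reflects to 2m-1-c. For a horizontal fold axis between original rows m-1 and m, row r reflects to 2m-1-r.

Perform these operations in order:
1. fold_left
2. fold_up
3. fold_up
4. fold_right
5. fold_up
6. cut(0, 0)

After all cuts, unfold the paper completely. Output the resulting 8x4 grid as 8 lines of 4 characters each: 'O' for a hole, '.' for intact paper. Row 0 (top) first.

Answer: OOOO
OOOO
OOOO
OOOO
OOOO
OOOO
OOOO
OOOO

Derivation:
Op 1 fold_left: fold axis v@2; visible region now rows[0,8) x cols[0,2) = 8x2
Op 2 fold_up: fold axis h@4; visible region now rows[0,4) x cols[0,2) = 4x2
Op 3 fold_up: fold axis h@2; visible region now rows[0,2) x cols[0,2) = 2x2
Op 4 fold_right: fold axis v@1; visible region now rows[0,2) x cols[1,2) = 2x1
Op 5 fold_up: fold axis h@1; visible region now rows[0,1) x cols[1,2) = 1x1
Op 6 cut(0, 0): punch at orig (0,1); cuts so far [(0, 1)]; region rows[0,1) x cols[1,2) = 1x1
Unfold 1 (reflect across h@1): 2 holes -> [(0, 1), (1, 1)]
Unfold 2 (reflect across v@1): 4 holes -> [(0, 0), (0, 1), (1, 0), (1, 1)]
Unfold 3 (reflect across h@2): 8 holes -> [(0, 0), (0, 1), (1, 0), (1, 1), (2, 0), (2, 1), (3, 0), (3, 1)]
Unfold 4 (reflect across h@4): 16 holes -> [(0, 0), (0, 1), (1, 0), (1, 1), (2, 0), (2, 1), (3, 0), (3, 1), (4, 0), (4, 1), (5, 0), (5, 1), (6, 0), (6, 1), (7, 0), (7, 1)]
Unfold 5 (reflect across v@2): 32 holes -> [(0, 0), (0, 1), (0, 2), (0, 3), (1, 0), (1, 1), (1, 2), (1, 3), (2, 0), (2, 1), (2, 2), (2, 3), (3, 0), (3, 1), (3, 2), (3, 3), (4, 0), (4, 1), (4, 2), (4, 3), (5, 0), (5, 1), (5, 2), (5, 3), (6, 0), (6, 1), (6, 2), (6, 3), (7, 0), (7, 1), (7, 2), (7, 3)]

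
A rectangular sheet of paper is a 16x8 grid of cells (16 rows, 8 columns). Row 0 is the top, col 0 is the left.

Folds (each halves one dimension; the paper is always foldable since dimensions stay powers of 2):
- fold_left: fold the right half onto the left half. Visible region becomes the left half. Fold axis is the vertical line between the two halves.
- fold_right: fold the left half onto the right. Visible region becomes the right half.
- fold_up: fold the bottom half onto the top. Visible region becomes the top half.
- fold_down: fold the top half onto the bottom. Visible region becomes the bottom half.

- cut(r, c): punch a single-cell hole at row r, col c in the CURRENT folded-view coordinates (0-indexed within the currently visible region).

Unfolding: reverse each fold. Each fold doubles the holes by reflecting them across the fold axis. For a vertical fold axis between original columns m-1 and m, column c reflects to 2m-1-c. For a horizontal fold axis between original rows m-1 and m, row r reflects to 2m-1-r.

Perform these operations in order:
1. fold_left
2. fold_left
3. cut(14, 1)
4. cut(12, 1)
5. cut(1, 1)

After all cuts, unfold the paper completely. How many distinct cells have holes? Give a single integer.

Answer: 12

Derivation:
Op 1 fold_left: fold axis v@4; visible region now rows[0,16) x cols[0,4) = 16x4
Op 2 fold_left: fold axis v@2; visible region now rows[0,16) x cols[0,2) = 16x2
Op 3 cut(14, 1): punch at orig (14,1); cuts so far [(14, 1)]; region rows[0,16) x cols[0,2) = 16x2
Op 4 cut(12, 1): punch at orig (12,1); cuts so far [(12, 1), (14, 1)]; region rows[0,16) x cols[0,2) = 16x2
Op 5 cut(1, 1): punch at orig (1,1); cuts so far [(1, 1), (12, 1), (14, 1)]; region rows[0,16) x cols[0,2) = 16x2
Unfold 1 (reflect across v@2): 6 holes -> [(1, 1), (1, 2), (12, 1), (12, 2), (14, 1), (14, 2)]
Unfold 2 (reflect across v@4): 12 holes -> [(1, 1), (1, 2), (1, 5), (1, 6), (12, 1), (12, 2), (12, 5), (12, 6), (14, 1), (14, 2), (14, 5), (14, 6)]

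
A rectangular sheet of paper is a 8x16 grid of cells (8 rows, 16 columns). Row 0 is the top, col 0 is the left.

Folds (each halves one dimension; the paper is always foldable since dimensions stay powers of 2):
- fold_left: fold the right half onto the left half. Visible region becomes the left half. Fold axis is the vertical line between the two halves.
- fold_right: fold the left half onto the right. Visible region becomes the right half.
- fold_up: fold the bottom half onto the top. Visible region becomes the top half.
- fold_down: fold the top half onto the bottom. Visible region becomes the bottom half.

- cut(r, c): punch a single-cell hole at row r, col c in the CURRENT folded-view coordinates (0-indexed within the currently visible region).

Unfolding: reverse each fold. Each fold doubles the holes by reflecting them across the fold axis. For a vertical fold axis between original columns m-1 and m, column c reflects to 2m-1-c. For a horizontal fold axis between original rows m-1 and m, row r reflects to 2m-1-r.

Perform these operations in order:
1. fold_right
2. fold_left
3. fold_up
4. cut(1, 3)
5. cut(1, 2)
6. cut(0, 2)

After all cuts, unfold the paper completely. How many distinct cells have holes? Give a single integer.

Op 1 fold_right: fold axis v@8; visible region now rows[0,8) x cols[8,16) = 8x8
Op 2 fold_left: fold axis v@12; visible region now rows[0,8) x cols[8,12) = 8x4
Op 3 fold_up: fold axis h@4; visible region now rows[0,4) x cols[8,12) = 4x4
Op 4 cut(1, 3): punch at orig (1,11); cuts so far [(1, 11)]; region rows[0,4) x cols[8,12) = 4x4
Op 5 cut(1, 2): punch at orig (1,10); cuts so far [(1, 10), (1, 11)]; region rows[0,4) x cols[8,12) = 4x4
Op 6 cut(0, 2): punch at orig (0,10); cuts so far [(0, 10), (1, 10), (1, 11)]; region rows[0,4) x cols[8,12) = 4x4
Unfold 1 (reflect across h@4): 6 holes -> [(0, 10), (1, 10), (1, 11), (6, 10), (6, 11), (7, 10)]
Unfold 2 (reflect across v@12): 12 holes -> [(0, 10), (0, 13), (1, 10), (1, 11), (1, 12), (1, 13), (6, 10), (6, 11), (6, 12), (6, 13), (7, 10), (7, 13)]
Unfold 3 (reflect across v@8): 24 holes -> [(0, 2), (0, 5), (0, 10), (0, 13), (1, 2), (1, 3), (1, 4), (1, 5), (1, 10), (1, 11), (1, 12), (1, 13), (6, 2), (6, 3), (6, 4), (6, 5), (6, 10), (6, 11), (6, 12), (6, 13), (7, 2), (7, 5), (7, 10), (7, 13)]

Answer: 24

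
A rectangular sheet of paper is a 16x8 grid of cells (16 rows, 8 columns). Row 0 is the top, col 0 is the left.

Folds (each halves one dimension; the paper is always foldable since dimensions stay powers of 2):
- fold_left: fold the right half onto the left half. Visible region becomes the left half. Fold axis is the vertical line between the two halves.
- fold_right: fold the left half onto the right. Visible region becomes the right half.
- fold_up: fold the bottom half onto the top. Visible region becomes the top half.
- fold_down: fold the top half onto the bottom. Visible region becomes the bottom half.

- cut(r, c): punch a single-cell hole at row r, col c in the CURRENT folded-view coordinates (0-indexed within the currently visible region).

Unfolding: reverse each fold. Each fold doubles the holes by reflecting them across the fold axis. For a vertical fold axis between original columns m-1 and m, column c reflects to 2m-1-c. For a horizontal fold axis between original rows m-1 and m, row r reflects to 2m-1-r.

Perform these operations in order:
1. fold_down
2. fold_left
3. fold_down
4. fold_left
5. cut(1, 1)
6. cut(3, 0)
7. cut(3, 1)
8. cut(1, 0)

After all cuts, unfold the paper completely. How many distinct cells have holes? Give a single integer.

Answer: 64

Derivation:
Op 1 fold_down: fold axis h@8; visible region now rows[8,16) x cols[0,8) = 8x8
Op 2 fold_left: fold axis v@4; visible region now rows[8,16) x cols[0,4) = 8x4
Op 3 fold_down: fold axis h@12; visible region now rows[12,16) x cols[0,4) = 4x4
Op 4 fold_left: fold axis v@2; visible region now rows[12,16) x cols[0,2) = 4x2
Op 5 cut(1, 1): punch at orig (13,1); cuts so far [(13, 1)]; region rows[12,16) x cols[0,2) = 4x2
Op 6 cut(3, 0): punch at orig (15,0); cuts so far [(13, 1), (15, 0)]; region rows[12,16) x cols[0,2) = 4x2
Op 7 cut(3, 1): punch at orig (15,1); cuts so far [(13, 1), (15, 0), (15, 1)]; region rows[12,16) x cols[0,2) = 4x2
Op 8 cut(1, 0): punch at orig (13,0); cuts so far [(13, 0), (13, 1), (15, 0), (15, 1)]; region rows[12,16) x cols[0,2) = 4x2
Unfold 1 (reflect across v@2): 8 holes -> [(13, 0), (13, 1), (13, 2), (13, 3), (15, 0), (15, 1), (15, 2), (15, 3)]
Unfold 2 (reflect across h@12): 16 holes -> [(8, 0), (8, 1), (8, 2), (8, 3), (10, 0), (10, 1), (10, 2), (10, 3), (13, 0), (13, 1), (13, 2), (13, 3), (15, 0), (15, 1), (15, 2), (15, 3)]
Unfold 3 (reflect across v@4): 32 holes -> [(8, 0), (8, 1), (8, 2), (8, 3), (8, 4), (8, 5), (8, 6), (8, 7), (10, 0), (10, 1), (10, 2), (10, 3), (10, 4), (10, 5), (10, 6), (10, 7), (13, 0), (13, 1), (13, 2), (13, 3), (13, 4), (13, 5), (13, 6), (13, 7), (15, 0), (15, 1), (15, 2), (15, 3), (15, 4), (15, 5), (15, 6), (15, 7)]
Unfold 4 (reflect across h@8): 64 holes -> [(0, 0), (0, 1), (0, 2), (0, 3), (0, 4), (0, 5), (0, 6), (0, 7), (2, 0), (2, 1), (2, 2), (2, 3), (2, 4), (2, 5), (2, 6), (2, 7), (5, 0), (5, 1), (5, 2), (5, 3), (5, 4), (5, 5), (5, 6), (5, 7), (7, 0), (7, 1), (7, 2), (7, 3), (7, 4), (7, 5), (7, 6), (7, 7), (8, 0), (8, 1), (8, 2), (8, 3), (8, 4), (8, 5), (8, 6), (8, 7), (10, 0), (10, 1), (10, 2), (10, 3), (10, 4), (10, 5), (10, 6), (10, 7), (13, 0), (13, 1), (13, 2), (13, 3), (13, 4), (13, 5), (13, 6), (13, 7), (15, 0), (15, 1), (15, 2), (15, 3), (15, 4), (15, 5), (15, 6), (15, 7)]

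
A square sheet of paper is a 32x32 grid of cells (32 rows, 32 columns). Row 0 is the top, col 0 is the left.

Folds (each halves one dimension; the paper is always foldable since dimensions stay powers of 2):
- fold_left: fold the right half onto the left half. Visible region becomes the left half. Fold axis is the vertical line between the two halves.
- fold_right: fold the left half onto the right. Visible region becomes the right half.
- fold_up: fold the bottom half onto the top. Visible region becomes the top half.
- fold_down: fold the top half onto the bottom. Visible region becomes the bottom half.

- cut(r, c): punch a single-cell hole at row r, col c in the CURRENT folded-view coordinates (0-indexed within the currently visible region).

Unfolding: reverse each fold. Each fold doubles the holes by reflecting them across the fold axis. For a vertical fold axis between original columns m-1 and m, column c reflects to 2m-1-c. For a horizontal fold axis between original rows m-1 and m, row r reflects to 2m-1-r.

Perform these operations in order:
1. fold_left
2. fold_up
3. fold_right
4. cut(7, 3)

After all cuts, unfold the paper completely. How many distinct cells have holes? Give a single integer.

Answer: 8

Derivation:
Op 1 fold_left: fold axis v@16; visible region now rows[0,32) x cols[0,16) = 32x16
Op 2 fold_up: fold axis h@16; visible region now rows[0,16) x cols[0,16) = 16x16
Op 3 fold_right: fold axis v@8; visible region now rows[0,16) x cols[8,16) = 16x8
Op 4 cut(7, 3): punch at orig (7,11); cuts so far [(7, 11)]; region rows[0,16) x cols[8,16) = 16x8
Unfold 1 (reflect across v@8): 2 holes -> [(7, 4), (7, 11)]
Unfold 2 (reflect across h@16): 4 holes -> [(7, 4), (7, 11), (24, 4), (24, 11)]
Unfold 3 (reflect across v@16): 8 holes -> [(7, 4), (7, 11), (7, 20), (7, 27), (24, 4), (24, 11), (24, 20), (24, 27)]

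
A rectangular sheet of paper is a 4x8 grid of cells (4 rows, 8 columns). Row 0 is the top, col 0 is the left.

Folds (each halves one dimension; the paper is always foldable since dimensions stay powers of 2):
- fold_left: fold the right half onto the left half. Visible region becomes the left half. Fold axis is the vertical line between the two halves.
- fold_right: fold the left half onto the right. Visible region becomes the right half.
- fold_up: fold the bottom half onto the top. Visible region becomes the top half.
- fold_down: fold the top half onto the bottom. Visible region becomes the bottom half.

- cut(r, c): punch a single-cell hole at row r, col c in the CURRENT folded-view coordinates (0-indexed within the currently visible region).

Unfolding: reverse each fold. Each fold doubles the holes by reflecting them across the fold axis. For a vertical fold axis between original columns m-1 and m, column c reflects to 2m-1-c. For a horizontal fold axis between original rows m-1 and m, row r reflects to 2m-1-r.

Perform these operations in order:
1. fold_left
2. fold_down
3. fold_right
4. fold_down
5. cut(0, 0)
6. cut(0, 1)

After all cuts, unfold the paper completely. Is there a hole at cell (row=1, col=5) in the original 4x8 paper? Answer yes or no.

Answer: yes

Derivation:
Op 1 fold_left: fold axis v@4; visible region now rows[0,4) x cols[0,4) = 4x4
Op 2 fold_down: fold axis h@2; visible region now rows[2,4) x cols[0,4) = 2x4
Op 3 fold_right: fold axis v@2; visible region now rows[2,4) x cols[2,4) = 2x2
Op 4 fold_down: fold axis h@3; visible region now rows[3,4) x cols[2,4) = 1x2
Op 5 cut(0, 0): punch at orig (3,2); cuts so far [(3, 2)]; region rows[3,4) x cols[2,4) = 1x2
Op 6 cut(0, 1): punch at orig (3,3); cuts so far [(3, 2), (3, 3)]; region rows[3,4) x cols[2,4) = 1x2
Unfold 1 (reflect across h@3): 4 holes -> [(2, 2), (2, 3), (3, 2), (3, 3)]
Unfold 2 (reflect across v@2): 8 holes -> [(2, 0), (2, 1), (2, 2), (2, 3), (3, 0), (3, 1), (3, 2), (3, 3)]
Unfold 3 (reflect across h@2): 16 holes -> [(0, 0), (0, 1), (0, 2), (0, 3), (1, 0), (1, 1), (1, 2), (1, 3), (2, 0), (2, 1), (2, 2), (2, 3), (3, 0), (3, 1), (3, 2), (3, 3)]
Unfold 4 (reflect across v@4): 32 holes -> [(0, 0), (0, 1), (0, 2), (0, 3), (0, 4), (0, 5), (0, 6), (0, 7), (1, 0), (1, 1), (1, 2), (1, 3), (1, 4), (1, 5), (1, 6), (1, 7), (2, 0), (2, 1), (2, 2), (2, 3), (2, 4), (2, 5), (2, 6), (2, 7), (3, 0), (3, 1), (3, 2), (3, 3), (3, 4), (3, 5), (3, 6), (3, 7)]
Holes: [(0, 0), (0, 1), (0, 2), (0, 3), (0, 4), (0, 5), (0, 6), (0, 7), (1, 0), (1, 1), (1, 2), (1, 3), (1, 4), (1, 5), (1, 6), (1, 7), (2, 0), (2, 1), (2, 2), (2, 3), (2, 4), (2, 5), (2, 6), (2, 7), (3, 0), (3, 1), (3, 2), (3, 3), (3, 4), (3, 5), (3, 6), (3, 7)]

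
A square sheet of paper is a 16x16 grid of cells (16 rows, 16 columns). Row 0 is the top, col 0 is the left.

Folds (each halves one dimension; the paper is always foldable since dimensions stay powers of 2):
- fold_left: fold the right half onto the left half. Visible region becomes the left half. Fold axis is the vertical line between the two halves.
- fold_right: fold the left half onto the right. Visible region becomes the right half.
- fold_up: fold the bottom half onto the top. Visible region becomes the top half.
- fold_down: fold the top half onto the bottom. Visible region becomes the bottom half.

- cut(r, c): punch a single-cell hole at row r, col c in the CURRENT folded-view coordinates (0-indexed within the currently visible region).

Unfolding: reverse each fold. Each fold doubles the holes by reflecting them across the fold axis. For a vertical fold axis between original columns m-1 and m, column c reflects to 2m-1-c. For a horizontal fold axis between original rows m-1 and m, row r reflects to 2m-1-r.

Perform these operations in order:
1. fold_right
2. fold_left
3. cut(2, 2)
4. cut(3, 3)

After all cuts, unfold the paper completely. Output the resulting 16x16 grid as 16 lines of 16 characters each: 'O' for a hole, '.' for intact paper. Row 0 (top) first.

Answer: ................
................
..O..O....O..O..
...OO......OO...
................
................
................
................
................
................
................
................
................
................
................
................

Derivation:
Op 1 fold_right: fold axis v@8; visible region now rows[0,16) x cols[8,16) = 16x8
Op 2 fold_left: fold axis v@12; visible region now rows[0,16) x cols[8,12) = 16x4
Op 3 cut(2, 2): punch at orig (2,10); cuts so far [(2, 10)]; region rows[0,16) x cols[8,12) = 16x4
Op 4 cut(3, 3): punch at orig (3,11); cuts so far [(2, 10), (3, 11)]; region rows[0,16) x cols[8,12) = 16x4
Unfold 1 (reflect across v@12): 4 holes -> [(2, 10), (2, 13), (3, 11), (3, 12)]
Unfold 2 (reflect across v@8): 8 holes -> [(2, 2), (2, 5), (2, 10), (2, 13), (3, 3), (3, 4), (3, 11), (3, 12)]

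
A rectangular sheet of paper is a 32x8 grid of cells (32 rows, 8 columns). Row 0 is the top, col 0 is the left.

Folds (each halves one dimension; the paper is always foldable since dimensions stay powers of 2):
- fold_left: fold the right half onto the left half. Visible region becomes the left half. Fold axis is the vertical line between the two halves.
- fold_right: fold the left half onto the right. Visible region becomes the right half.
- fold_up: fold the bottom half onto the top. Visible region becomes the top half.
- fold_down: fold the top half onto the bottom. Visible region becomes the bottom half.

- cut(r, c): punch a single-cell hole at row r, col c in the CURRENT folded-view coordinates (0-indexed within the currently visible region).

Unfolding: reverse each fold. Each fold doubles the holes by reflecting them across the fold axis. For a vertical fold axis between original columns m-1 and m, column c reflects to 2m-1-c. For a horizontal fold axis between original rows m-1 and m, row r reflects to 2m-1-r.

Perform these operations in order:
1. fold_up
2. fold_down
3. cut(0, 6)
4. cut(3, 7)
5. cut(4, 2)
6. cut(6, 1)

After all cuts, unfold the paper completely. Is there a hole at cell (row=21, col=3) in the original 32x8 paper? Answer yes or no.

Answer: no

Derivation:
Op 1 fold_up: fold axis h@16; visible region now rows[0,16) x cols[0,8) = 16x8
Op 2 fold_down: fold axis h@8; visible region now rows[8,16) x cols[0,8) = 8x8
Op 3 cut(0, 6): punch at orig (8,6); cuts so far [(8, 6)]; region rows[8,16) x cols[0,8) = 8x8
Op 4 cut(3, 7): punch at orig (11,7); cuts so far [(8, 6), (11, 7)]; region rows[8,16) x cols[0,8) = 8x8
Op 5 cut(4, 2): punch at orig (12,2); cuts so far [(8, 6), (11, 7), (12, 2)]; region rows[8,16) x cols[0,8) = 8x8
Op 6 cut(6, 1): punch at orig (14,1); cuts so far [(8, 6), (11, 7), (12, 2), (14, 1)]; region rows[8,16) x cols[0,8) = 8x8
Unfold 1 (reflect across h@8): 8 holes -> [(1, 1), (3, 2), (4, 7), (7, 6), (8, 6), (11, 7), (12, 2), (14, 1)]
Unfold 2 (reflect across h@16): 16 holes -> [(1, 1), (3, 2), (4, 7), (7, 6), (8, 6), (11, 7), (12, 2), (14, 1), (17, 1), (19, 2), (20, 7), (23, 6), (24, 6), (27, 7), (28, 2), (30, 1)]
Holes: [(1, 1), (3, 2), (4, 7), (7, 6), (8, 6), (11, 7), (12, 2), (14, 1), (17, 1), (19, 2), (20, 7), (23, 6), (24, 6), (27, 7), (28, 2), (30, 1)]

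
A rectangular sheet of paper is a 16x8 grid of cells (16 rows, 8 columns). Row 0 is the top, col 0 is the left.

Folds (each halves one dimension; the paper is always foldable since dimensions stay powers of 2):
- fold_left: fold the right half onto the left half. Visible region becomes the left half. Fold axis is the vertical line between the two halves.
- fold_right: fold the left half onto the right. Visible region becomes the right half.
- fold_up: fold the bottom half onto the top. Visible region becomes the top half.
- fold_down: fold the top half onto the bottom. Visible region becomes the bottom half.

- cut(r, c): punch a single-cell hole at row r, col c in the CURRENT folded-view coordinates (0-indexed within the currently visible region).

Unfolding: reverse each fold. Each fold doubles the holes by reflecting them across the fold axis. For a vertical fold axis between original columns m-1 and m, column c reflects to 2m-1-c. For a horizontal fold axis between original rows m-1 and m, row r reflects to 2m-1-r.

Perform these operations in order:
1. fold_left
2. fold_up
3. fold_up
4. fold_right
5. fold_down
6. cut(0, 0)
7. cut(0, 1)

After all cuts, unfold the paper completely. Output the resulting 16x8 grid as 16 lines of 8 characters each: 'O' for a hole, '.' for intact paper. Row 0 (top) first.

Answer: ........
OOOOOOOO
OOOOOOOO
........
........
OOOOOOOO
OOOOOOOO
........
........
OOOOOOOO
OOOOOOOO
........
........
OOOOOOOO
OOOOOOOO
........

Derivation:
Op 1 fold_left: fold axis v@4; visible region now rows[0,16) x cols[0,4) = 16x4
Op 2 fold_up: fold axis h@8; visible region now rows[0,8) x cols[0,4) = 8x4
Op 3 fold_up: fold axis h@4; visible region now rows[0,4) x cols[0,4) = 4x4
Op 4 fold_right: fold axis v@2; visible region now rows[0,4) x cols[2,4) = 4x2
Op 5 fold_down: fold axis h@2; visible region now rows[2,4) x cols[2,4) = 2x2
Op 6 cut(0, 0): punch at orig (2,2); cuts so far [(2, 2)]; region rows[2,4) x cols[2,4) = 2x2
Op 7 cut(0, 1): punch at orig (2,3); cuts so far [(2, 2), (2, 3)]; region rows[2,4) x cols[2,4) = 2x2
Unfold 1 (reflect across h@2): 4 holes -> [(1, 2), (1, 3), (2, 2), (2, 3)]
Unfold 2 (reflect across v@2): 8 holes -> [(1, 0), (1, 1), (1, 2), (1, 3), (2, 0), (2, 1), (2, 2), (2, 3)]
Unfold 3 (reflect across h@4): 16 holes -> [(1, 0), (1, 1), (1, 2), (1, 3), (2, 0), (2, 1), (2, 2), (2, 3), (5, 0), (5, 1), (5, 2), (5, 3), (6, 0), (6, 1), (6, 2), (6, 3)]
Unfold 4 (reflect across h@8): 32 holes -> [(1, 0), (1, 1), (1, 2), (1, 3), (2, 0), (2, 1), (2, 2), (2, 3), (5, 0), (5, 1), (5, 2), (5, 3), (6, 0), (6, 1), (6, 2), (6, 3), (9, 0), (9, 1), (9, 2), (9, 3), (10, 0), (10, 1), (10, 2), (10, 3), (13, 0), (13, 1), (13, 2), (13, 3), (14, 0), (14, 1), (14, 2), (14, 3)]
Unfold 5 (reflect across v@4): 64 holes -> [(1, 0), (1, 1), (1, 2), (1, 3), (1, 4), (1, 5), (1, 6), (1, 7), (2, 0), (2, 1), (2, 2), (2, 3), (2, 4), (2, 5), (2, 6), (2, 7), (5, 0), (5, 1), (5, 2), (5, 3), (5, 4), (5, 5), (5, 6), (5, 7), (6, 0), (6, 1), (6, 2), (6, 3), (6, 4), (6, 5), (6, 6), (6, 7), (9, 0), (9, 1), (9, 2), (9, 3), (9, 4), (9, 5), (9, 6), (9, 7), (10, 0), (10, 1), (10, 2), (10, 3), (10, 4), (10, 5), (10, 6), (10, 7), (13, 0), (13, 1), (13, 2), (13, 3), (13, 4), (13, 5), (13, 6), (13, 7), (14, 0), (14, 1), (14, 2), (14, 3), (14, 4), (14, 5), (14, 6), (14, 7)]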